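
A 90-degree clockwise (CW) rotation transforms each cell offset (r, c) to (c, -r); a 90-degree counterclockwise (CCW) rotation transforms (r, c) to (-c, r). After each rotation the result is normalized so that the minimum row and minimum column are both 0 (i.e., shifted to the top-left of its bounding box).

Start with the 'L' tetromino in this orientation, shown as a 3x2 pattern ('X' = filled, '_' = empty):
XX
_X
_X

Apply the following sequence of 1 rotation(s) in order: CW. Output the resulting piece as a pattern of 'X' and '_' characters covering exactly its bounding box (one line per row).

Start:
XX
_X
_X
After rotation 1 (CW):
__X
XXX

Answer: __X
XXX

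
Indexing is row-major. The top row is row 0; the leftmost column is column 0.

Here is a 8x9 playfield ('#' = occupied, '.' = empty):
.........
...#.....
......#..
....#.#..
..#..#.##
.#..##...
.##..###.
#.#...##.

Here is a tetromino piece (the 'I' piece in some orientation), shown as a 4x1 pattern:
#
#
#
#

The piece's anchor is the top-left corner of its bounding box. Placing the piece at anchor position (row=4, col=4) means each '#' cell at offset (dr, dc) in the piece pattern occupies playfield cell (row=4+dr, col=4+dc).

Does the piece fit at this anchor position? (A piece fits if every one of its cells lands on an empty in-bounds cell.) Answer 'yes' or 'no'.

Check each piece cell at anchor (4, 4):
  offset (0,0) -> (4,4): empty -> OK
  offset (1,0) -> (5,4): occupied ('#') -> FAIL
  offset (2,0) -> (6,4): empty -> OK
  offset (3,0) -> (7,4): empty -> OK
All cells valid: no

Answer: no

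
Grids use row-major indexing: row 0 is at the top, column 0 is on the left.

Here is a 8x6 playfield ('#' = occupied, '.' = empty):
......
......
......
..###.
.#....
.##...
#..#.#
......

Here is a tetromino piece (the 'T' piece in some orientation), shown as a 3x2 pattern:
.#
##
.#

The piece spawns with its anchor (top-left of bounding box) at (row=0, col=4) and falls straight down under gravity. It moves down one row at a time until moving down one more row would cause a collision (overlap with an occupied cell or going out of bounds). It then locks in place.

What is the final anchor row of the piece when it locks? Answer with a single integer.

Spawn at (row=0, col=4). Try each row:
  row 0: fits
  row 1: fits
  row 2: blocked -> lock at row 1

Answer: 1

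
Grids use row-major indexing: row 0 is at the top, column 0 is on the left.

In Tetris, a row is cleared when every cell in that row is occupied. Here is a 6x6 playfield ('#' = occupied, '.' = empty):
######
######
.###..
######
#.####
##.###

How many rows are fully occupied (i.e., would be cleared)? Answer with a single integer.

Answer: 3

Derivation:
Check each row:
  row 0: 0 empty cells -> FULL (clear)
  row 1: 0 empty cells -> FULL (clear)
  row 2: 3 empty cells -> not full
  row 3: 0 empty cells -> FULL (clear)
  row 4: 1 empty cell -> not full
  row 5: 1 empty cell -> not full
Total rows cleared: 3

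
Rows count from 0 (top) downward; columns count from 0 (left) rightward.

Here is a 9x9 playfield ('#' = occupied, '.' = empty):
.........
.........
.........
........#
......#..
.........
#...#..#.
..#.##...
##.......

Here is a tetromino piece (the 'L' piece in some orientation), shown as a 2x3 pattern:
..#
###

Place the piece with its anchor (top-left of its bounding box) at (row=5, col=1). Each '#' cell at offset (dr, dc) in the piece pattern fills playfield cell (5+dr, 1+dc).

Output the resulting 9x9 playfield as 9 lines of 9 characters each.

Fill (5+0,1+2) = (5,3)
Fill (5+1,1+0) = (6,1)
Fill (5+1,1+1) = (6,2)
Fill (5+1,1+2) = (6,3)

Answer: .........
.........
.........
........#
......#..
...#.....
#####..#.
..#.##...
##.......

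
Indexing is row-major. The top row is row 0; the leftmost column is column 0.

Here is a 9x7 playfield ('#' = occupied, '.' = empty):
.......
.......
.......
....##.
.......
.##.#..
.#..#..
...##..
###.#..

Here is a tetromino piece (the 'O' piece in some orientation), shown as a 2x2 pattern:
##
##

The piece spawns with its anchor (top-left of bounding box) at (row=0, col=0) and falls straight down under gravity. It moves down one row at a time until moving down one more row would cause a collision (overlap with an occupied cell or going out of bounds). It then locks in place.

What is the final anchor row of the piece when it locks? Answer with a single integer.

Spawn at (row=0, col=0). Try each row:
  row 0: fits
  row 1: fits
  row 2: fits
  row 3: fits
  row 4: blocked -> lock at row 3

Answer: 3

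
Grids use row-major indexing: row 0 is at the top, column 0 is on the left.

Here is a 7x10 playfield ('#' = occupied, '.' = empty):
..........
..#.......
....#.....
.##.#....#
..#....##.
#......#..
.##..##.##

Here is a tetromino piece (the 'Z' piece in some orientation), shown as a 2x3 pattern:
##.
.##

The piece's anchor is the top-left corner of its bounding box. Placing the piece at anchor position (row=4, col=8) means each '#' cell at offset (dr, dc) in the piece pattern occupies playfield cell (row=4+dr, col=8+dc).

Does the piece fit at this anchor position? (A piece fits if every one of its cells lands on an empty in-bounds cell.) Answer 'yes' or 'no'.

Check each piece cell at anchor (4, 8):
  offset (0,0) -> (4,8): occupied ('#') -> FAIL
  offset (0,1) -> (4,9): empty -> OK
  offset (1,1) -> (5,9): empty -> OK
  offset (1,2) -> (5,10): out of bounds -> FAIL
All cells valid: no

Answer: no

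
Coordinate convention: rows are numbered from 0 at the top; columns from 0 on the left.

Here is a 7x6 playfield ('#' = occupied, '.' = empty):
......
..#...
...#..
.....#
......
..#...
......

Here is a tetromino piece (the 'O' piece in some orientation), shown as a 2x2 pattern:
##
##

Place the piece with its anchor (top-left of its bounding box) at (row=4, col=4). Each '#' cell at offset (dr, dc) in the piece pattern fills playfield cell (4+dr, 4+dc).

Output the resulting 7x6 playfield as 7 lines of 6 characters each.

Answer: ......
..#...
...#..
.....#
....##
..#.##
......

Derivation:
Fill (4+0,4+0) = (4,4)
Fill (4+0,4+1) = (4,5)
Fill (4+1,4+0) = (5,4)
Fill (4+1,4+1) = (5,5)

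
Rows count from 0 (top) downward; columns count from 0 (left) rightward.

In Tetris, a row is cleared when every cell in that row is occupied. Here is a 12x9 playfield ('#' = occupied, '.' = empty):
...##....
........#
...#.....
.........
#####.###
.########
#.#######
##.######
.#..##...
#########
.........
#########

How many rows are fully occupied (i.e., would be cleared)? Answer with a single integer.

Answer: 2

Derivation:
Check each row:
  row 0: 7 empty cells -> not full
  row 1: 8 empty cells -> not full
  row 2: 8 empty cells -> not full
  row 3: 9 empty cells -> not full
  row 4: 1 empty cell -> not full
  row 5: 1 empty cell -> not full
  row 6: 1 empty cell -> not full
  row 7: 1 empty cell -> not full
  row 8: 6 empty cells -> not full
  row 9: 0 empty cells -> FULL (clear)
  row 10: 9 empty cells -> not full
  row 11: 0 empty cells -> FULL (clear)
Total rows cleared: 2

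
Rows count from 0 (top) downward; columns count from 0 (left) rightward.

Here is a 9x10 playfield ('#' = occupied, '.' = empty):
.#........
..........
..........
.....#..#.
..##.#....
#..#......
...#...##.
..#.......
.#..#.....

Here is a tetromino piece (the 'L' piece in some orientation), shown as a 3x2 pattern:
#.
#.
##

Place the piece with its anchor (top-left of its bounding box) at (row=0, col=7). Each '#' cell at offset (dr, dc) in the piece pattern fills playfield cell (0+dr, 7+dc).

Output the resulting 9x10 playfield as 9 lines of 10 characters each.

Fill (0+0,7+0) = (0,7)
Fill (0+1,7+0) = (1,7)
Fill (0+2,7+0) = (2,7)
Fill (0+2,7+1) = (2,8)

Answer: .#.....#..
.......#..
.......##.
.....#..#.
..##.#....
#..#......
...#...##.
..#.......
.#..#.....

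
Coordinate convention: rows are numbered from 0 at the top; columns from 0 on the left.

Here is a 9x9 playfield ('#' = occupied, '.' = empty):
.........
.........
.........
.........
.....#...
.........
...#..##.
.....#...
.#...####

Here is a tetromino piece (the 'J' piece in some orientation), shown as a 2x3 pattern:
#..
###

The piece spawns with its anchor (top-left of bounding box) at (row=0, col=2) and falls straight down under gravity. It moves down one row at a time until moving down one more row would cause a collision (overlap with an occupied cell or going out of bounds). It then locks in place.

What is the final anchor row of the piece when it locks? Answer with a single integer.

Spawn at (row=0, col=2). Try each row:
  row 0: fits
  row 1: fits
  row 2: fits
  row 3: fits
  row 4: fits
  row 5: blocked -> lock at row 4

Answer: 4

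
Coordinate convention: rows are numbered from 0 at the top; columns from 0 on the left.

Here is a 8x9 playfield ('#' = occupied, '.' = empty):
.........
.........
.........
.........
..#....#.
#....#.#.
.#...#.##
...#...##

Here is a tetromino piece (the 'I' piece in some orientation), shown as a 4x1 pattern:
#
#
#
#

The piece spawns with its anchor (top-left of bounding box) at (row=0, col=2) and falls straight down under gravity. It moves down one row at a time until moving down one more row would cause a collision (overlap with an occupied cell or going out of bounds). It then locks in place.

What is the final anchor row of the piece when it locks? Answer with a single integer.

Spawn at (row=0, col=2). Try each row:
  row 0: fits
  row 1: blocked -> lock at row 0

Answer: 0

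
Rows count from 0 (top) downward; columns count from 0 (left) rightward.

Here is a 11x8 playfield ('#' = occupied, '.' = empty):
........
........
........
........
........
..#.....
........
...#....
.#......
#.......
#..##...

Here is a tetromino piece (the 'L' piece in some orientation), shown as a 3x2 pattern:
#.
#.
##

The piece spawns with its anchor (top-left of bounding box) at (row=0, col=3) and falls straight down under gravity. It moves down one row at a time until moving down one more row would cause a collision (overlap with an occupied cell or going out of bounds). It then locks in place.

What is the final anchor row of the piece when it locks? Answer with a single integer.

Spawn at (row=0, col=3). Try each row:
  row 0: fits
  row 1: fits
  row 2: fits
  row 3: fits
  row 4: fits
  row 5: blocked -> lock at row 4

Answer: 4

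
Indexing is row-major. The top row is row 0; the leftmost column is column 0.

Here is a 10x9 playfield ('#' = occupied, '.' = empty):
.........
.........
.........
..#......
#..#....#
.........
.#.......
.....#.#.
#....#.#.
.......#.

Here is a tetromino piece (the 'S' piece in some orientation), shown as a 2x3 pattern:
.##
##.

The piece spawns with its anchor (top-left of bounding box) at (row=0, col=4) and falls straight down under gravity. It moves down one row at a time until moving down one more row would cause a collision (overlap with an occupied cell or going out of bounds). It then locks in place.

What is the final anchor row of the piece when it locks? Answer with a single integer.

Answer: 5

Derivation:
Spawn at (row=0, col=4). Try each row:
  row 0: fits
  row 1: fits
  row 2: fits
  row 3: fits
  row 4: fits
  row 5: fits
  row 6: blocked -> lock at row 5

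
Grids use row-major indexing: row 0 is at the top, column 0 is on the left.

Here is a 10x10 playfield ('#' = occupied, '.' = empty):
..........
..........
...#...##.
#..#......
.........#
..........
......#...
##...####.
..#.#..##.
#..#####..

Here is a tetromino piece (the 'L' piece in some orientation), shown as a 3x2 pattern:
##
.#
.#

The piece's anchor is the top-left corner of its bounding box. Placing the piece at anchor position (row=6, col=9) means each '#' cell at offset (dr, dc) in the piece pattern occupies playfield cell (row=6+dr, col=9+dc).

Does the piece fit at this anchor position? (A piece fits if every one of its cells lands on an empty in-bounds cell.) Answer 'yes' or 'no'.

Check each piece cell at anchor (6, 9):
  offset (0,0) -> (6,9): empty -> OK
  offset (0,1) -> (6,10): out of bounds -> FAIL
  offset (1,1) -> (7,10): out of bounds -> FAIL
  offset (2,1) -> (8,10): out of bounds -> FAIL
All cells valid: no

Answer: no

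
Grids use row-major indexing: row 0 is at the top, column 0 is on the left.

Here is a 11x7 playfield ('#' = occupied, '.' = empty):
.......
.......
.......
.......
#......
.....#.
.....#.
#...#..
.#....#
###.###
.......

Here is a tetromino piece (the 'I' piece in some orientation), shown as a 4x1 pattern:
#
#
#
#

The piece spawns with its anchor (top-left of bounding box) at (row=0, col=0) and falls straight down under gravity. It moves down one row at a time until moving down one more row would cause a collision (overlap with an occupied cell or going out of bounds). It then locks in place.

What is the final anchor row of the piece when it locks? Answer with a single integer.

Spawn at (row=0, col=0). Try each row:
  row 0: fits
  row 1: blocked -> lock at row 0

Answer: 0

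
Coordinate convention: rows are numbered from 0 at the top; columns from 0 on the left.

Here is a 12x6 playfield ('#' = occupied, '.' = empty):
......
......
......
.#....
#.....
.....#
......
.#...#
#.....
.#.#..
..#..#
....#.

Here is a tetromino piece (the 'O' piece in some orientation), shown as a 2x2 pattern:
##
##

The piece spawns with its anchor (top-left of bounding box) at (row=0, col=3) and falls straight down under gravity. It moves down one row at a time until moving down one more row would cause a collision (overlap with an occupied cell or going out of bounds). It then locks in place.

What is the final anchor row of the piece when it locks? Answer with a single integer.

Answer: 7

Derivation:
Spawn at (row=0, col=3). Try each row:
  row 0: fits
  row 1: fits
  row 2: fits
  row 3: fits
  row 4: fits
  row 5: fits
  row 6: fits
  row 7: fits
  row 8: blocked -> lock at row 7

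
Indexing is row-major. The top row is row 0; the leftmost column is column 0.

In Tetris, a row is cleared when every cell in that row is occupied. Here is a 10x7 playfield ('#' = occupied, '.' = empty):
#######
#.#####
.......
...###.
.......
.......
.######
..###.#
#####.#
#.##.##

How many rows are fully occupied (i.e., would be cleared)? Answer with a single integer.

Answer: 1

Derivation:
Check each row:
  row 0: 0 empty cells -> FULL (clear)
  row 1: 1 empty cell -> not full
  row 2: 7 empty cells -> not full
  row 3: 4 empty cells -> not full
  row 4: 7 empty cells -> not full
  row 5: 7 empty cells -> not full
  row 6: 1 empty cell -> not full
  row 7: 3 empty cells -> not full
  row 8: 1 empty cell -> not full
  row 9: 2 empty cells -> not full
Total rows cleared: 1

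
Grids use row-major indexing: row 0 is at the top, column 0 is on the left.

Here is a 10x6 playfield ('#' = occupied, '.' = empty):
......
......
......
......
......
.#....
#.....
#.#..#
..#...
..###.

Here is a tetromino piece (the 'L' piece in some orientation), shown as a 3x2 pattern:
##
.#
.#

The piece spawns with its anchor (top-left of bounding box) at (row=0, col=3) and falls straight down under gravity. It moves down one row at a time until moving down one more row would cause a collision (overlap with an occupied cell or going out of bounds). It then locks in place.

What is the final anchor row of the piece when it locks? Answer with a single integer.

Answer: 6

Derivation:
Spawn at (row=0, col=3). Try each row:
  row 0: fits
  row 1: fits
  row 2: fits
  row 3: fits
  row 4: fits
  row 5: fits
  row 6: fits
  row 7: blocked -> lock at row 6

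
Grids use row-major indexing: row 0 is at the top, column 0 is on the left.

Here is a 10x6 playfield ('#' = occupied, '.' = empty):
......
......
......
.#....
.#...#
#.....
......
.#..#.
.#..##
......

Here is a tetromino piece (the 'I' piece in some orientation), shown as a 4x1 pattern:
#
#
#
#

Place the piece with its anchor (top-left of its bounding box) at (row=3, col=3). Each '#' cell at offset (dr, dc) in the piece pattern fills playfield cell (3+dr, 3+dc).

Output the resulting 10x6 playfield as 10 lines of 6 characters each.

Fill (3+0,3+0) = (3,3)
Fill (3+1,3+0) = (4,3)
Fill (3+2,3+0) = (5,3)
Fill (3+3,3+0) = (6,3)

Answer: ......
......
......
.#.#..
.#.#.#
#..#..
...#..
.#..#.
.#..##
......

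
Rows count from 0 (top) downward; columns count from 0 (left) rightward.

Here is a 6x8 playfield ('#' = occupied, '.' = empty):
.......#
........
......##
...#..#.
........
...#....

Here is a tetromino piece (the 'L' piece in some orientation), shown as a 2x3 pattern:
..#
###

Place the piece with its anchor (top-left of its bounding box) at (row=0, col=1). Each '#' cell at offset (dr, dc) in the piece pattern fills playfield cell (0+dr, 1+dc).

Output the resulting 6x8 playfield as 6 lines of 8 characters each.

Answer: ...#...#
.###....
......##
...#..#.
........
...#....

Derivation:
Fill (0+0,1+2) = (0,3)
Fill (0+1,1+0) = (1,1)
Fill (0+1,1+1) = (1,2)
Fill (0+1,1+2) = (1,3)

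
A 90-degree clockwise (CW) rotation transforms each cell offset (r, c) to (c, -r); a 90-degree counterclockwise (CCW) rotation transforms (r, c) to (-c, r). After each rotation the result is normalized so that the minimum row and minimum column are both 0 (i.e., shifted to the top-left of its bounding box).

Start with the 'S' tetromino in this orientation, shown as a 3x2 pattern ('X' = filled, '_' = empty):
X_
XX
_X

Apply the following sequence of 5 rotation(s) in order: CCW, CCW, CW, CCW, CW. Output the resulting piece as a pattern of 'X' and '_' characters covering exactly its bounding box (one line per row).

Start:
X_
XX
_X
After rotation 1 (CCW):
_XX
XX_
After rotation 2 (CCW):
X_
XX
_X
After rotation 3 (CW):
_XX
XX_
After rotation 4 (CCW):
X_
XX
_X
After rotation 5 (CW):
_XX
XX_

Answer: _XX
XX_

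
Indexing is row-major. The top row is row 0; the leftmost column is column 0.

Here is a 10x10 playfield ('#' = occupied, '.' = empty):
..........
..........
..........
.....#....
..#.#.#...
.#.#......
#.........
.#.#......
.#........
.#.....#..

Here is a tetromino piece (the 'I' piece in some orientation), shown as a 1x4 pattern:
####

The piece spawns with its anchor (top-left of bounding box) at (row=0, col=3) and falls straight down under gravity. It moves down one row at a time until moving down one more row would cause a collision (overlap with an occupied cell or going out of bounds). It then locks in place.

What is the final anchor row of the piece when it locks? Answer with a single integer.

Spawn at (row=0, col=3). Try each row:
  row 0: fits
  row 1: fits
  row 2: fits
  row 3: blocked -> lock at row 2

Answer: 2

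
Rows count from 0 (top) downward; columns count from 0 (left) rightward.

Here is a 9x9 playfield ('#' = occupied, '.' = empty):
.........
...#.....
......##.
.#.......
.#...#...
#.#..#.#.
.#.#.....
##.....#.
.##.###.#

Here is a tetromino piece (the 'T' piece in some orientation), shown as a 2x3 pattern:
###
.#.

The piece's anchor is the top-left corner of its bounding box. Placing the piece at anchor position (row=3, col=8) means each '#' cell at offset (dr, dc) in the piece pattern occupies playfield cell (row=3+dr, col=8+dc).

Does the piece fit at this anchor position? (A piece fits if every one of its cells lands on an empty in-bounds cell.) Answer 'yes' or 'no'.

Answer: no

Derivation:
Check each piece cell at anchor (3, 8):
  offset (0,0) -> (3,8): empty -> OK
  offset (0,1) -> (3,9): out of bounds -> FAIL
  offset (0,2) -> (3,10): out of bounds -> FAIL
  offset (1,1) -> (4,9): out of bounds -> FAIL
All cells valid: no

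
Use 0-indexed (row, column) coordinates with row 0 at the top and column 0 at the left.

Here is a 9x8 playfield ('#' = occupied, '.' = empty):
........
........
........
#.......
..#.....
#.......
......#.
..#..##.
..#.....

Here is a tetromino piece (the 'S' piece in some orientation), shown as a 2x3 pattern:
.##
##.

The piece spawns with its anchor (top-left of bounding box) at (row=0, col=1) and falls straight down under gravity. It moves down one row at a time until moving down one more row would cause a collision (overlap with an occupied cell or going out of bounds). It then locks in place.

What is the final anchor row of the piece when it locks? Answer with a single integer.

Spawn at (row=0, col=1). Try each row:
  row 0: fits
  row 1: fits
  row 2: fits
  row 3: blocked -> lock at row 2

Answer: 2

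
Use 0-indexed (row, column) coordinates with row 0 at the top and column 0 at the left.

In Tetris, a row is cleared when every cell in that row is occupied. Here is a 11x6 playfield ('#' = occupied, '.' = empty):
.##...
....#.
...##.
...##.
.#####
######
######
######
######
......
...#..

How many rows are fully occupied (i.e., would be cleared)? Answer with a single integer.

Answer: 4

Derivation:
Check each row:
  row 0: 4 empty cells -> not full
  row 1: 5 empty cells -> not full
  row 2: 4 empty cells -> not full
  row 3: 4 empty cells -> not full
  row 4: 1 empty cell -> not full
  row 5: 0 empty cells -> FULL (clear)
  row 6: 0 empty cells -> FULL (clear)
  row 7: 0 empty cells -> FULL (clear)
  row 8: 0 empty cells -> FULL (clear)
  row 9: 6 empty cells -> not full
  row 10: 5 empty cells -> not full
Total rows cleared: 4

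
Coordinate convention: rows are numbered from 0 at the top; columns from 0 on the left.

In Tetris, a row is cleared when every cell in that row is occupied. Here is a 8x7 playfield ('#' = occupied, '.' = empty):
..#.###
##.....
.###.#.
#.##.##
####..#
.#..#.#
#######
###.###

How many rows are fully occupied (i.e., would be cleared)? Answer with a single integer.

Answer: 1

Derivation:
Check each row:
  row 0: 3 empty cells -> not full
  row 1: 5 empty cells -> not full
  row 2: 3 empty cells -> not full
  row 3: 2 empty cells -> not full
  row 4: 2 empty cells -> not full
  row 5: 4 empty cells -> not full
  row 6: 0 empty cells -> FULL (clear)
  row 7: 1 empty cell -> not full
Total rows cleared: 1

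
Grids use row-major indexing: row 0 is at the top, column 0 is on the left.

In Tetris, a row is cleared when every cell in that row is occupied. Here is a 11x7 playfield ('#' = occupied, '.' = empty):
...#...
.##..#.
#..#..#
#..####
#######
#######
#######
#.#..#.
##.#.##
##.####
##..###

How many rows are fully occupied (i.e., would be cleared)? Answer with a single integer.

Answer: 3

Derivation:
Check each row:
  row 0: 6 empty cells -> not full
  row 1: 4 empty cells -> not full
  row 2: 4 empty cells -> not full
  row 3: 2 empty cells -> not full
  row 4: 0 empty cells -> FULL (clear)
  row 5: 0 empty cells -> FULL (clear)
  row 6: 0 empty cells -> FULL (clear)
  row 7: 4 empty cells -> not full
  row 8: 2 empty cells -> not full
  row 9: 1 empty cell -> not full
  row 10: 2 empty cells -> not full
Total rows cleared: 3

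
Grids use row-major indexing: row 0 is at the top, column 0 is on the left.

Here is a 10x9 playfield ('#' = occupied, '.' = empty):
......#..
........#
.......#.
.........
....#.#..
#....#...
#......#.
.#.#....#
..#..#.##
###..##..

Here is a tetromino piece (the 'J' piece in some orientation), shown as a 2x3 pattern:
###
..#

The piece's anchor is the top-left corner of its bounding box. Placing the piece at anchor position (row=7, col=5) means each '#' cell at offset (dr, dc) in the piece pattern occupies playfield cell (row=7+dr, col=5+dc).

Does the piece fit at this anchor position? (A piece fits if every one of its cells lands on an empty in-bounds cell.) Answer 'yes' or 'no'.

Answer: no

Derivation:
Check each piece cell at anchor (7, 5):
  offset (0,0) -> (7,5): empty -> OK
  offset (0,1) -> (7,6): empty -> OK
  offset (0,2) -> (7,7): empty -> OK
  offset (1,2) -> (8,7): occupied ('#') -> FAIL
All cells valid: no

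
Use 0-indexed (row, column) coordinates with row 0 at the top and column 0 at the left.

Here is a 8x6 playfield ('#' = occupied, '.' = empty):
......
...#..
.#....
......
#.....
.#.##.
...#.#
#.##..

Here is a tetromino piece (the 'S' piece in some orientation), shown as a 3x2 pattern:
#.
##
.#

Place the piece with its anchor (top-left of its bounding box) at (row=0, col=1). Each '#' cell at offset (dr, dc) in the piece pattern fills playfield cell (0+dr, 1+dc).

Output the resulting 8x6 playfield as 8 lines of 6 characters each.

Fill (0+0,1+0) = (0,1)
Fill (0+1,1+0) = (1,1)
Fill (0+1,1+1) = (1,2)
Fill (0+2,1+1) = (2,2)

Answer: .#....
.###..
.##...
......
#.....
.#.##.
...#.#
#.##..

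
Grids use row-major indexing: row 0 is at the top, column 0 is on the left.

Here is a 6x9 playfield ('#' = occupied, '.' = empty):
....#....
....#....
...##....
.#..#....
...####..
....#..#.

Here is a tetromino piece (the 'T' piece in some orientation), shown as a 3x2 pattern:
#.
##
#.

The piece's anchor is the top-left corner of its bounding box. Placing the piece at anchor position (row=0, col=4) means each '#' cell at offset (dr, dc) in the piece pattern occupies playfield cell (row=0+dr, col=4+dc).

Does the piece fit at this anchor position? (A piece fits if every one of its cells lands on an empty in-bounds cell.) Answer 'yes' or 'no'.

Answer: no

Derivation:
Check each piece cell at anchor (0, 4):
  offset (0,0) -> (0,4): occupied ('#') -> FAIL
  offset (1,0) -> (1,4): occupied ('#') -> FAIL
  offset (1,1) -> (1,5): empty -> OK
  offset (2,0) -> (2,4): occupied ('#') -> FAIL
All cells valid: no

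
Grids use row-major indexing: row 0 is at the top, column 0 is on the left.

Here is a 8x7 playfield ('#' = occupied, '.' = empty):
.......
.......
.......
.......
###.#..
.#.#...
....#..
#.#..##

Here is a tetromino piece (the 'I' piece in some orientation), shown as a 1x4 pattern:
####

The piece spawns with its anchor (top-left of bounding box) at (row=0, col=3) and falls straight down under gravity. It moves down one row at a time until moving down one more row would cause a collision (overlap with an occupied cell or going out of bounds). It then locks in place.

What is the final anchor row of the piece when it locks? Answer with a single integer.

Answer: 3

Derivation:
Spawn at (row=0, col=3). Try each row:
  row 0: fits
  row 1: fits
  row 2: fits
  row 3: fits
  row 4: blocked -> lock at row 3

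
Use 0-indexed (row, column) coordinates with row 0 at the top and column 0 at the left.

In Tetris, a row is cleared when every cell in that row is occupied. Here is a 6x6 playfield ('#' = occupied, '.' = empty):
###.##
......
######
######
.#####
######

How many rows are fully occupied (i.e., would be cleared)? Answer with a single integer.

Answer: 3

Derivation:
Check each row:
  row 0: 1 empty cell -> not full
  row 1: 6 empty cells -> not full
  row 2: 0 empty cells -> FULL (clear)
  row 3: 0 empty cells -> FULL (clear)
  row 4: 1 empty cell -> not full
  row 5: 0 empty cells -> FULL (clear)
Total rows cleared: 3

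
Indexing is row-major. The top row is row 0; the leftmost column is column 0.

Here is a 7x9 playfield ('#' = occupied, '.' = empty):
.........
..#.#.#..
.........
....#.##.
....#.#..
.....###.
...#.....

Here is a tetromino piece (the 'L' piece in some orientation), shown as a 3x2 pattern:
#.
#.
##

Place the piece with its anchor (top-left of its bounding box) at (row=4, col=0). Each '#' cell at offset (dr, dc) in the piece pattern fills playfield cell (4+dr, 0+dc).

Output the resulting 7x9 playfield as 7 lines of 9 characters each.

Fill (4+0,0+0) = (4,0)
Fill (4+1,0+0) = (5,0)
Fill (4+2,0+0) = (6,0)
Fill (4+2,0+1) = (6,1)

Answer: .........
..#.#.#..
.........
....#.##.
#...#.#..
#....###.
##.#.....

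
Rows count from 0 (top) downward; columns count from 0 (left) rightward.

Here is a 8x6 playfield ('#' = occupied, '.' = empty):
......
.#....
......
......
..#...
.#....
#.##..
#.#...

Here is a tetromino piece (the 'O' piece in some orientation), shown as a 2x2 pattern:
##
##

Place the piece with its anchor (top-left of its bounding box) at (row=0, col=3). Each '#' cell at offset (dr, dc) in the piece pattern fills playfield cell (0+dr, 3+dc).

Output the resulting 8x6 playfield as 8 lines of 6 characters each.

Fill (0+0,3+0) = (0,3)
Fill (0+0,3+1) = (0,4)
Fill (0+1,3+0) = (1,3)
Fill (0+1,3+1) = (1,4)

Answer: ...##.
.#.##.
......
......
..#...
.#....
#.##..
#.#...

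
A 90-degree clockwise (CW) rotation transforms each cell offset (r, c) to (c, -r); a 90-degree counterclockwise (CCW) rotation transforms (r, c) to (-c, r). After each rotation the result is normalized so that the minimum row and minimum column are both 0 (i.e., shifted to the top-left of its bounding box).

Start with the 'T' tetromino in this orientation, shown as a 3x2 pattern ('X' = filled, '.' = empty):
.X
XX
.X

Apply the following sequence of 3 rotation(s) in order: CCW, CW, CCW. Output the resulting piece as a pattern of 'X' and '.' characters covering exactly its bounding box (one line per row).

Start:
.X
XX
.X
After rotation 1 (CCW):
XXX
.X.
After rotation 2 (CW):
.X
XX
.X
After rotation 3 (CCW):
XXX
.X.

Answer: XXX
.X.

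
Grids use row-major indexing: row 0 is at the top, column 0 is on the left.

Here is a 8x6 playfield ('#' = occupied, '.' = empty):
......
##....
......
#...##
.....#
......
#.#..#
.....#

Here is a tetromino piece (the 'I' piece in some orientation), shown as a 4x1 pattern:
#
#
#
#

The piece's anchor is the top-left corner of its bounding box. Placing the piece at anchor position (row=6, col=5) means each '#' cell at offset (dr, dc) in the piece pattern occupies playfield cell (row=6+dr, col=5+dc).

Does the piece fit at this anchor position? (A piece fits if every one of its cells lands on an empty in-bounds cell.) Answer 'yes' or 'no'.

Answer: no

Derivation:
Check each piece cell at anchor (6, 5):
  offset (0,0) -> (6,5): occupied ('#') -> FAIL
  offset (1,0) -> (7,5): occupied ('#') -> FAIL
  offset (2,0) -> (8,5): out of bounds -> FAIL
  offset (3,0) -> (9,5): out of bounds -> FAIL
All cells valid: no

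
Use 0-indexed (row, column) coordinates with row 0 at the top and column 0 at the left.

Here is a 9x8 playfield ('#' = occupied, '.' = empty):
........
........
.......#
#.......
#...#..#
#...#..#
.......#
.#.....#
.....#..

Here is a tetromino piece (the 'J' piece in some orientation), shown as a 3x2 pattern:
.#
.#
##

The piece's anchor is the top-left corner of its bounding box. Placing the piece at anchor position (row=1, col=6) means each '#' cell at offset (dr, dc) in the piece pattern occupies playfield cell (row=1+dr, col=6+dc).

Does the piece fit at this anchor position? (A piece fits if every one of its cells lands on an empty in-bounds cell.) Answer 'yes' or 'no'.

Answer: no

Derivation:
Check each piece cell at anchor (1, 6):
  offset (0,1) -> (1,7): empty -> OK
  offset (1,1) -> (2,7): occupied ('#') -> FAIL
  offset (2,0) -> (3,6): empty -> OK
  offset (2,1) -> (3,7): empty -> OK
All cells valid: no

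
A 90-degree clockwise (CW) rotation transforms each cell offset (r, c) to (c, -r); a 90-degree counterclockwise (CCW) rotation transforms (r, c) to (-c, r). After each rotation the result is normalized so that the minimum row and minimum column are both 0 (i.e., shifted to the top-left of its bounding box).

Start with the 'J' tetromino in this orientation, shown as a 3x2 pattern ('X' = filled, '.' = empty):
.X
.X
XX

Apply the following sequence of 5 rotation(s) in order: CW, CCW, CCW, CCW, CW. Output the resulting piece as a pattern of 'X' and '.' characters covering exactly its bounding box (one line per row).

Answer: XXX
..X

Derivation:
Start:
.X
.X
XX
After rotation 1 (CW):
X..
XXX
After rotation 2 (CCW):
.X
.X
XX
After rotation 3 (CCW):
XXX
..X
After rotation 4 (CCW):
XX
X.
X.
After rotation 5 (CW):
XXX
..X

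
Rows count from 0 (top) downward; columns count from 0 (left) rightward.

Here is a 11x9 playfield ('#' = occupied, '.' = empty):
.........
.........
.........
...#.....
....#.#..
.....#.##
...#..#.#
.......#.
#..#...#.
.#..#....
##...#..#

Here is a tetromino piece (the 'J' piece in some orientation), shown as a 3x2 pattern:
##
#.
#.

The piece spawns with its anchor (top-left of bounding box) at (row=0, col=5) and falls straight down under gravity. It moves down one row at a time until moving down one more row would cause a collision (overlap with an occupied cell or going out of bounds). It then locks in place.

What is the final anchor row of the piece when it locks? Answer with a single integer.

Spawn at (row=0, col=5). Try each row:
  row 0: fits
  row 1: fits
  row 2: fits
  row 3: blocked -> lock at row 2

Answer: 2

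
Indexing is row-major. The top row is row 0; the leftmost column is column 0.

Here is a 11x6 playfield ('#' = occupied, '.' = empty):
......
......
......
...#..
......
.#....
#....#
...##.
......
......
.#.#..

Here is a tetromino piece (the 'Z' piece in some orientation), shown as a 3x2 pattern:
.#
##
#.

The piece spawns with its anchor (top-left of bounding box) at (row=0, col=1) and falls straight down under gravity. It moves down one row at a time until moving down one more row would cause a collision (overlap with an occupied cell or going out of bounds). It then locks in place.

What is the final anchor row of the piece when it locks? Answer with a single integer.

Answer: 2

Derivation:
Spawn at (row=0, col=1). Try each row:
  row 0: fits
  row 1: fits
  row 2: fits
  row 3: blocked -> lock at row 2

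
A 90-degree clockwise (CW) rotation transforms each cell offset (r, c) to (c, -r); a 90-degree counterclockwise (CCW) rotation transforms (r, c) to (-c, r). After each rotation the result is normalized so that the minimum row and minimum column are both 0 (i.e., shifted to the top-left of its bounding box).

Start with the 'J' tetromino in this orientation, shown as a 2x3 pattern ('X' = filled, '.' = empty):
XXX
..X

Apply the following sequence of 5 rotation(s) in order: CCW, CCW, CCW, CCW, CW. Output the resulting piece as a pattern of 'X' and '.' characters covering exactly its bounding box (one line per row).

Answer: .X
.X
XX

Derivation:
Start:
XXX
..X
After rotation 1 (CCW):
XX
X.
X.
After rotation 2 (CCW):
X..
XXX
After rotation 3 (CCW):
.X
.X
XX
After rotation 4 (CCW):
XXX
..X
After rotation 5 (CW):
.X
.X
XX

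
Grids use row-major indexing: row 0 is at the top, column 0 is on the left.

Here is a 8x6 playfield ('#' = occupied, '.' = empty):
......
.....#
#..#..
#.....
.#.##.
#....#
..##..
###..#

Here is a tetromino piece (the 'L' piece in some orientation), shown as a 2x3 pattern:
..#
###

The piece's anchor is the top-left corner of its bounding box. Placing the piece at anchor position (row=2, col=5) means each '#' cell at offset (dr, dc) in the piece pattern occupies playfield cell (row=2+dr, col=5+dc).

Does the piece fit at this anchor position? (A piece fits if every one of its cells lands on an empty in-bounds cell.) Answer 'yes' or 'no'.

Answer: no

Derivation:
Check each piece cell at anchor (2, 5):
  offset (0,2) -> (2,7): out of bounds -> FAIL
  offset (1,0) -> (3,5): empty -> OK
  offset (1,1) -> (3,6): out of bounds -> FAIL
  offset (1,2) -> (3,7): out of bounds -> FAIL
All cells valid: no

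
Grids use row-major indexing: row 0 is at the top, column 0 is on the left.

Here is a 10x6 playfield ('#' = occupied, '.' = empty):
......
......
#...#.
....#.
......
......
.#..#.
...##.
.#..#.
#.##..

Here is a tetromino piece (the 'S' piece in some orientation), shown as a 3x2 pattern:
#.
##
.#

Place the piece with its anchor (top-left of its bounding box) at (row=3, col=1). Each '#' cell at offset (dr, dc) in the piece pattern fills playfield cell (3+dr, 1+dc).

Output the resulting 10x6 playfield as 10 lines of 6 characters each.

Answer: ......
......
#...#.
.#..#.
.##...
..#...
.#..#.
...##.
.#..#.
#.##..

Derivation:
Fill (3+0,1+0) = (3,1)
Fill (3+1,1+0) = (4,1)
Fill (3+1,1+1) = (4,2)
Fill (3+2,1+1) = (5,2)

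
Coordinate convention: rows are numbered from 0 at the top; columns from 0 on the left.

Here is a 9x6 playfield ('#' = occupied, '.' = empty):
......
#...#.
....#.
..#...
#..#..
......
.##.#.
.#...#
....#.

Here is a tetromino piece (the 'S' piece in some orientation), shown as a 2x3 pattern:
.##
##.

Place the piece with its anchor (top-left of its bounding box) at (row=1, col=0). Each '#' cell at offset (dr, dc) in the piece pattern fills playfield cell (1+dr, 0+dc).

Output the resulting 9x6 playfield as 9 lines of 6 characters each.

Fill (1+0,0+1) = (1,1)
Fill (1+0,0+2) = (1,2)
Fill (1+1,0+0) = (2,0)
Fill (1+1,0+1) = (2,1)

Answer: ......
###.#.
##..#.
..#...
#..#..
......
.##.#.
.#...#
....#.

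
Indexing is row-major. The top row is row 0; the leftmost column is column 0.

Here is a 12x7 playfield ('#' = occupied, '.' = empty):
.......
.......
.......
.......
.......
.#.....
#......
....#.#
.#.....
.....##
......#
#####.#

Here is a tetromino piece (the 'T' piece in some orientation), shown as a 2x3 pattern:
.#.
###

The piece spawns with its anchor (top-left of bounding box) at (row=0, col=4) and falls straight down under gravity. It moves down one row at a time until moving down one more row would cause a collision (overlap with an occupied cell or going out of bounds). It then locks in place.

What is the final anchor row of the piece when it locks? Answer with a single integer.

Answer: 5

Derivation:
Spawn at (row=0, col=4). Try each row:
  row 0: fits
  row 1: fits
  row 2: fits
  row 3: fits
  row 4: fits
  row 5: fits
  row 6: blocked -> lock at row 5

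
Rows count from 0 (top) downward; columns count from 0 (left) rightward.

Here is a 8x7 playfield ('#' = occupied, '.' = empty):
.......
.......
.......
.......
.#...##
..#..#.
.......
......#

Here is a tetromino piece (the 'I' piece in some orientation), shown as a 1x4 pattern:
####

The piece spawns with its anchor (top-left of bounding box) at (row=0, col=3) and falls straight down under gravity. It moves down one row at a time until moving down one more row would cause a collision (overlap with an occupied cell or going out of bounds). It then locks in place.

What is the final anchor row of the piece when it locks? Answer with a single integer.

Answer: 3

Derivation:
Spawn at (row=0, col=3). Try each row:
  row 0: fits
  row 1: fits
  row 2: fits
  row 3: fits
  row 4: blocked -> lock at row 3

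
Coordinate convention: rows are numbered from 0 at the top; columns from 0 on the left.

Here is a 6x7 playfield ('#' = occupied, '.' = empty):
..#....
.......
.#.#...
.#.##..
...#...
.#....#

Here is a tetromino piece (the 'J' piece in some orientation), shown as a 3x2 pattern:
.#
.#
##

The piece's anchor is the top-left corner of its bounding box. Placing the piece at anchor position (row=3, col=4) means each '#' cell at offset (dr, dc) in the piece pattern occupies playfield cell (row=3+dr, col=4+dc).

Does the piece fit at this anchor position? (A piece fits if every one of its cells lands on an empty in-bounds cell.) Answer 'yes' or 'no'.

Answer: yes

Derivation:
Check each piece cell at anchor (3, 4):
  offset (0,1) -> (3,5): empty -> OK
  offset (1,1) -> (4,5): empty -> OK
  offset (2,0) -> (5,4): empty -> OK
  offset (2,1) -> (5,5): empty -> OK
All cells valid: yes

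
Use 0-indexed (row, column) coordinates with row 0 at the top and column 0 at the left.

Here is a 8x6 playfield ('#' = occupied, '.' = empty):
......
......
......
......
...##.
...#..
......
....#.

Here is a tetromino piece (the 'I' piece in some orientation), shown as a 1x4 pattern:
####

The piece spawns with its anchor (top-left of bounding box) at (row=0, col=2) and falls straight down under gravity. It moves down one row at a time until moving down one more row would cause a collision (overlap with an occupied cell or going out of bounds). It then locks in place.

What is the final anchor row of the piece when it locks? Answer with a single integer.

Spawn at (row=0, col=2). Try each row:
  row 0: fits
  row 1: fits
  row 2: fits
  row 3: fits
  row 4: blocked -> lock at row 3

Answer: 3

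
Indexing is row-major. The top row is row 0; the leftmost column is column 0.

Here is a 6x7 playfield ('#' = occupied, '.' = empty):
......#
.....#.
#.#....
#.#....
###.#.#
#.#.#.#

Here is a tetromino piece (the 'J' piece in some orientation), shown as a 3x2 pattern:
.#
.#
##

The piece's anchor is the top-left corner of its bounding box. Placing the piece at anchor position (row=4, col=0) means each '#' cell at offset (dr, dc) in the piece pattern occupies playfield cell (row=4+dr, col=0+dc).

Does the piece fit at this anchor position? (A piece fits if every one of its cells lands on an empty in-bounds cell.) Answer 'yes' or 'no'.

Answer: no

Derivation:
Check each piece cell at anchor (4, 0):
  offset (0,1) -> (4,1): occupied ('#') -> FAIL
  offset (1,1) -> (5,1): empty -> OK
  offset (2,0) -> (6,0): out of bounds -> FAIL
  offset (2,1) -> (6,1): out of bounds -> FAIL
All cells valid: no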